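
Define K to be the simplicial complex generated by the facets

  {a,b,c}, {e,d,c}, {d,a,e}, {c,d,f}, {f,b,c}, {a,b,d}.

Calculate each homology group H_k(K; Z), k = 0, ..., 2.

We work with the vertex ordering a < b < c < d < e < f. The simplices of K, each written with vertices in increasing order, are:

  0-simplices (6): a, b, c, d, e, f
  1-simplices (12): ab, ac, ad, ae, bc, bd, bf, cd, ce, cf, de, df
  2-simplices (6): abc, abd, ade, bcf, cde, cdf

Hence C_0 ≅ Z^6, C_1 ≅ Z^12, C_2 ≅ Z^6.

∂_1: C_1 → C_0 maps an edge to its endpoints' difference, ∂[p,q] = q − p. For instance
  ∂ce = e − c.
The 6×12 boundary matrix has rank 5 and Smith normal form diag(1,1,1,1,1).

Boundary ∂_2: C_2 → C_1 sends each 2-simplex [p,q,r] to [q,r] − [p,r] + [p,q]. For instance
  ∂cde = de − ce + cd,
  ∂abc = bc − ac + ab.
As a 12×6 matrix over Z this has rank 6, with invariant factors (1,1,1,1,1,1).

Reading off H_k = ker ∂_k / im ∂_{k+1}:

  H_0: rank C_0 − rank ∂_1 = 6 − 5 = 1, and the invariant factors of ∂_1 are all 1, so H_0 ≅ Z.
  H_1: rank ker ∂_1 − rank ∂_2 = (12 − 5) − 6 = 1, and the invariant factors of ∂_2 are all 1, so H_1 ≅ Z.
  H_2: rank ker ∂_2 − rank ∂_3 = (6 − 6) − 0 = 0, and there is no ∂_3, so H_2 ≅ 0.

(K is a triangulation of the cylinder S^1 x I.)

H_0 ≅ Z,  H_1 ≅ Z,  H_2 = 0.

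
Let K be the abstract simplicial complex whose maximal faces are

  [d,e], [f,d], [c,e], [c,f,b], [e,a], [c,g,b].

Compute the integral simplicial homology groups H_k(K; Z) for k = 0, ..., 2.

H_0 = Z,  H_1 = Z,  H_2 = 0.

Fix the vertex order a < b < c < d < e < f < g and write every simplex with vertices in increasing order. Then dim K = 2 and the simplices of K are:

  0-simplices (7): a, b, c, d, e, f, g
  1-simplices (9): ae, bc, bf, bg, ce, cf, cg, de, df
  2-simplices (2): bcf, bcg

so the chain groups are C_0 ≅ Z^7, C_1 ≅ Z^9, C_2 ≅ Z^2.

Boundary ∂_1: C_1 → C_0 is given by ∂[p,q] = [q] − [p]. For instance
  ∂cg = g − c.
The 7×9 boundary matrix has rank 6 and Smith normal form diag(1,1,1,1,1,1).

The boundary map ∂_2: C_2 → C_1 maps a triangle to the signed sum of its edges. For instance
  ∂bcf = cf − bf + bc,
  ∂bcg = cg − bg + bc.
As a 9×2 matrix over Z this has rank 2, with invariant factors (1,1).

From H_k ≅ ker(∂_k) / im(∂_{k+1}) we obtain:

  H_0: rank C_0 − rank ∂_1 = 7 − 6 = 1, and the invariant factors of ∂_1 are all 1, so H_0 ≅ Z.
  H_1: rank ker ∂_1 − rank ∂_2 = (9 − 6) − 2 = 1, and the invariant factors of ∂_2 are all 1, so H_1 ≅ Z.
  H_2: rank ker ∂_2 − rank ∂_3 = (2 − 2) − 0 = 0, and there is no ∂_3, so H_2 ≅ 0.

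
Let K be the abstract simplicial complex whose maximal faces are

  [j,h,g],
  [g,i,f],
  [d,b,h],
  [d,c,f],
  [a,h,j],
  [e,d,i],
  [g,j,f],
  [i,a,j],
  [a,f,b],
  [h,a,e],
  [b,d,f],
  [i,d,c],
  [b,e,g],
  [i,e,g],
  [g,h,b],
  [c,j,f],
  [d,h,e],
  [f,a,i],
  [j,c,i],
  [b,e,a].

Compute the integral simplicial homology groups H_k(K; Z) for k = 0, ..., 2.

H_0 ≅ Z,  H_1 ≅ Z ⊕ Z/2Z,  H_2 = 0.

K has 10 vertices, 30 edges, 20 triangles.
rank ∂_0 = 0, rank ∂_1 = 9 ⇒ b_0 = 10 − 0 − 9 = 1; all invariant factors of ∂_1 are 1 so no torsion. So H_0 ≅ Z.
rank ∂_1 = 9, rank ∂_2 = 20 ⇒ b_1 = 30 − 9 − 20 = 1; ∂_2 has invariant factor(s) [2] giving torsion. So H_1 ≅ Z ⊕ Z/2Z.
rank ∂_2 = 20, rank ∂_3 = 0 ⇒ b_2 = 20 − 20 − 0 = 0. So H_2 ≅ 0.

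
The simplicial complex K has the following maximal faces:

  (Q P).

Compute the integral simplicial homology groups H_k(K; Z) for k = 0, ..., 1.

Fix the vertex order P < Q and write every simplex with vertices in increasing order. Then dim K = 1 and the simplices of K are:

  0-simplices (2): P, Q
  1-simplices (1): PQ

giving chain groups C_0 ≅ Z^2, C_1 ≅ Z^1.

∂_1: C_1 → C_0 maps an edge to its endpoints' difference, ∂[p,q] = q − p. For instance
  ∂PQ = Q − P.
This gives a 2×1 integer matrix of rank 1; reducing to Smith normal form yields diagonal entries (1).

Reading off H_k = ker ∂_k / im ∂_{k+1}:

  H_0: rank C_0 − rank ∂_1 = 2 − 1 = 1, and the invariant factors of ∂_1 are all 1, so H_0 = Z.
  H_1: rank ker ∂_1 − rank ∂_2 = (1 − 1) − 0 = 0, and there is no ∂_2, so H_1 = 0.

As a check, the Euler characteristic is 2 − 1 = 1, which agrees with 1 − 0 = 1.

H_0 ≅ Z,  H_1 = 0.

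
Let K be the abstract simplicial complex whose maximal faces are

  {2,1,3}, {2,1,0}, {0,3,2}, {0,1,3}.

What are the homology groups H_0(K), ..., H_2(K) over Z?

H_0 ≅ Z,  H_1 = 0,  H_2 ≅ Z.

We work with the vertex ordering 0 < 1 < 2 < 3. The simplices of K, each written with vertices in increasing order, are:

  0-simplices (4): [0], [1], [2], [3]
  1-simplices (6): [0,1], [0,2], [0,3], [1,2], [1,3], [2,3]
  2-simplices (4): [0,1,2], [0,1,3], [0,2,3], [1,2,3]

giving chain groups C_0 ≅ Z^4, C_1 ≅ Z^6, C_2 ≅ Z^4.

The boundary map ∂_1: C_1 → C_0 is given by ∂[p,q] = [q] − [p]. For instance
  ∂[0,3] = [3] − [0].
The 4×6 boundary matrix has rank 3 and Smith normal form diag(1,1,1).

The boundary map ∂_2: C_2 → C_1 acts by ∂[p,q,r] = [q,r] − [p,r] + [p,q]. For instance
  ∂[0,1,3] = [1,3] − [0,3] + [0,1],
  ∂[1,2,3] = [2,3] − [1,3] + [1,2].
As a 6×4 matrix over Z this has rank 3, with invariant factors (1,1,1).

Computing H_k = (kernel of ∂_k) / (image of ∂_{k+1}):

  H_0: rank C_0 − rank ∂_1 = 4 − 3 = 1, and the invariant factors of ∂_1 are all 1, so H_0 ≅ Z.
  H_1: rank ker ∂_1 − rank ∂_2 = (6 − 3) − 3 = 0, and the invariant factors of ∂_2 are all 1, so H_1 ≅ 0.
  H_2: rank ker ∂_2 − rank ∂_3 = (4 − 3) − 0 = 1, and there is no ∂_3, so H_2 ≅ Z.

As a check, the Euler characteristic is 4 − 6 + 4 = 2, which agrees with 1 − 0 + 1 = 2.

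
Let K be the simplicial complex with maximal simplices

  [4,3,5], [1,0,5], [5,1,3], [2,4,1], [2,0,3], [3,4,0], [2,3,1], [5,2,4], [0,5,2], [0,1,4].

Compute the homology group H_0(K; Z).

We work with the vertex ordering 0 < 1 < 2 < 3 < 4 < 5. The simplices of K, each written with vertices in increasing order, are:

  0-simplices (6): [0], [1], [2], [3], [4], [5]
  1-simplices (15): [0,1], [0,2], [0,3], [0,4], [0,5], [1,2], [1,3], [1,4], [1,5], [2,3], [2,4], [2,5], [3,4], [3,5], [4,5]
  2-simplices (10): [0,1,4], [0,1,5], [0,2,3], [0,2,5], [0,3,4], [1,2,3], [1,2,4], [1,3,5], [2,4,5], [3,4,5]

giving chain groups C_0 ≅ Z^6, C_1 ≅ Z^15, C_2 ≅ Z^10.

∂_1: C_1 → C_0 sends each edge [p,q] (with p < q) to q − p.
The 6×15 boundary matrix has rank 5 and Smith normal form diag(1,1,1,1,1).

The boundary map ∂_2: C_2 → C_1 acts by ∂[p,q,r] = [q,r] − [p,r] + [p,q]. For instance
  ∂[0,1,5] = [1,5] − [0,5] + [0,1],
  ∂[1,2,3] = [2,3] − [1,3] + [1,2].
The resulting 15×10 matrix has rank 10, and its Smith normal form has invariant factors (1,1,1,1,1,1,1,1,1,2).

Reading off H_k = ker ∂_k / im ∂_{k+1}:

  H_0: rank C_0 − rank ∂_1 = 6 − 5 = 1, and the invariant factors of ∂_1 are all 1, so H_0 ≅ Z.

H_0 ≅ Z.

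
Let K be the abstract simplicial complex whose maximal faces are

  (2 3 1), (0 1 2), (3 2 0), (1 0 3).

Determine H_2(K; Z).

Take the total order 0 < 1 < 2 < 3 on the vertex set. Then K (dimension 2) consists of the simplices:

  0-simplices (4): [0], [1], [2], [3]
  1-simplices (6): [0,1], [0,2], [0,3], [1,2], [1,3], [2,3]
  2-simplices (4): [0,1,2], [0,1,3], [0,2,3], [1,2,3]

Hence C_0 ≅ Z^4, C_1 ≅ Z^6, C_2 ≅ Z^4.

The boundary map ∂_1: C_1 → C_0 is given by ∂[p,q] = [q] − [p].
The resulting 4×6 matrix has rank 3, and its Smith normal form has invariant factors (1,1,1).

The boundary map ∂_2: C_2 → C_1 acts by ∂[p,q,r] = [q,r] − [p,r] + [p,q]. For instance
  ∂[1,2,3] = [2,3] − [1,3] + [1,2],
  ∂[0,1,3] = [1,3] − [0,3] + [0,1].
The resulting 6×4 matrix has rank 3, and its Smith normal form has invariant factors (1,1,1).

Computing H_k = (kernel of ∂_k) / (image of ∂_{k+1}):

  H_2: rank ker ∂_2 − rank ∂_3 = (4 − 3) − 0 = 1, and there is no ∂_3, so H_2 = Z.

H_2 ≅ Z.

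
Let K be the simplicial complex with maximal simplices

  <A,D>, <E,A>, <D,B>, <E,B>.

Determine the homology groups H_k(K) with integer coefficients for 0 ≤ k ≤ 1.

Order the vertices as A < B < D < E. Listing each simplex with vertices in this order, K has dimension 1 with simplices:

  0-simplices (4): A, B, D, E
  1-simplices (4): AD, AE, BD, BE

giving chain groups C_0 ≅ Z^4, C_1 ≅ Z^4.

Boundary ∂_1: C_1 → C_0 sends each edge [p,q] (with p < q) to q − p.
This gives a 4×4 integer matrix of rank 3; reducing to Smith normal form yields diagonal entries (1,1,1).

Reading off H_k = ker ∂_k / im ∂_{k+1}:

  H_0: rank C_0 − rank ∂_1 = 4 − 3 = 1, and the invariant factors of ∂_1 are all 1, so H_0 = Z.
  H_1: rank ker ∂_1 − rank ∂_2 = (4 − 3) − 0 = 1, and there is no ∂_2, so H_1 = Z.

H_0 = Z,  H_1 = Z.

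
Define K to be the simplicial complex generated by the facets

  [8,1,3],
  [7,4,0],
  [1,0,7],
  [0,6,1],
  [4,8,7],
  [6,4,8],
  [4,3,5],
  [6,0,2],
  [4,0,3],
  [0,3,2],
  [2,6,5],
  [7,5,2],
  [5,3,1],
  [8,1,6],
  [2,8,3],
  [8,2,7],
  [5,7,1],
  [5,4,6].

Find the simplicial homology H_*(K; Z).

Take the total order 0 < 1 < 2 < 3 < 4 < 5 < 6 < 7 < 8 on the vertex set. Then K (dimension 2) consists of the simplices:

  0-simplices (9): [0], [1], [2], [3], [4], [5], [6], [7], [8]
  1-simplices (27): (27 of them)
  2-simplices (18): [0,1,6], [0,1,7], [0,2,3], [0,2,6], [0,3,4], [0,4,7], [1,3,5], [1,3,8], [1,5,7], [1,6,8], [2,3,8], [2,5,6], [2,5,7], [2,7,8], [3,4,5], [4,5,6], [4,6,8], [4,7,8]

Hence C_0 ≅ Z^9, C_1 ≅ Z^27, C_2 ≅ Z^18.

The boundary map ∂_1: C_1 → C_0 is given by ∂[p,q] = [q] − [p].
As a 9×27 matrix over Z this has rank 8, with invariant factors (1,1,1,1,1,1,1,1).

∂_2: C_2 → C_1 acts by ∂[p,q,r] = [q,r] − [p,r] + [p,q]. For instance
  ∂[0,2,6] = [2,6] − [0,6] + [0,2],
  ∂[2,7,8] = [7,8] − [2,8] + [2,7].
This gives a 27×18 integer matrix of rank 17; reducing to Smith normal form yields diagonal entries (1,1,1,1,1,1,1,1,1,1,1,1,1,1,1,1,1).

Reading off H_k = ker ∂_k / im ∂_{k+1}:

  H_0: rank C_0 − rank ∂_1 = 9 − 8 = 1, and the invariant factors of ∂_1 are all 1, so H_0 = Z.
  H_1: rank ker ∂_1 − rank ∂_2 = (27 − 8) − 17 = 2, and the invariant factors of ∂_2 are all 1, so H_1 = Z^2.
  H_2: rank ker ∂_2 − rank ∂_3 = (18 − 17) − 0 = 1, and there is no ∂_3, so H_2 = Z.

As a check, the Euler characteristic is 9 − 27 + 18 = 0, which agrees with 1 − 2 + 1 = 0.

H_0 ≅ Z,  H_1 ≅ Z^2,  H_2 ≅ Z.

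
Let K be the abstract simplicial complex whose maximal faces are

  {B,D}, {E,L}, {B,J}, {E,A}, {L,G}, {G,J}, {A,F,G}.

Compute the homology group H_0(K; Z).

H_0 = Z.

Take the total order A < B < D < E < F < G < J < L on the vertex set. Then K (dimension 2) consists of the simplices:

  0-simplices (8): A, B, D, E, F, G, J, L
  1-simplices (9): AE, AF, AG, BD, BJ, EL, FG, GJ, GL
  2-simplices (1): AFG

Hence C_0 ≅ Z^8, C_1 ≅ Z^9, C_2 ≅ Z^1.

Boundary ∂_1: C_1 → C_0 sends each edge [p,q] (with p < q) to q − p. For instance
  ∂GJ = J − G.
As a 8×9 matrix over Z this has rank 7, with invariant factors (1,1,1,1,1,1,1).

Boundary ∂_2: C_2 → C_1 sends each 2-simplex [p,q,r] to [q,r] − [p,r] + [p,q]. For instance
  ∂AFG = FG − AG + AF.
This gives a 9×1 integer matrix of rank 1; reducing to Smith normal form yields diagonal entries (1).

Reading off H_k = ker ∂_k / im ∂_{k+1}:

  H_0: rank C_0 − rank ∂_1 = 8 − 7 = 1, and the invariant factors of ∂_1 are all 1, so H_0 = Z.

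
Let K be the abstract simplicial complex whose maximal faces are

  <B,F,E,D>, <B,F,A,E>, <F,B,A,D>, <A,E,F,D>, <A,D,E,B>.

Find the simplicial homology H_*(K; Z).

Take the total order A < B < D < E < F on the vertex set. Then K (dimension 3) consists of the simplices:

  0-simplices (5): A, B, D, E, F
  1-simplices (10): AB, AD, AE, AF, BD, BE, BF, DE, DF, EF
  2-simplices (10): ABD, ABE, ABF, ADE, ADF, AEF, BDE, BDF, BEF, DEF
  3-simplices (5): ABDE, ABDF, ABEF, ADEF, BDEF

Hence C_0 ≅ Z^5, C_1 ≅ Z^10, C_2 ≅ Z^10, C_3 ≅ Z^5.

∂_1: C_1 → C_0 is given by ∂[p,q] = [q] − [p]. For instance
  ∂BD = D − B.
The resulting 5×10 matrix has rank 4, and its Smith normal form has invariant factors (1,1,1,1).

Boundary ∂_2: C_2 → C_1 maps a triangle to the signed sum of its edges. For instance
  ∂BDF = DF − BF + BD,
  ∂ABE = BE − AE + AB.
The resulting 10×10 matrix has rank 6, and its Smith normal form has invariant factors (1,1,1,1,1,1).

The boundary map ∂_3: C_3 → C_2 sends each 3-simplex σ to the alternating sum Σ_i (−1)^i (σ with its i-th vertex removed). For instance
  ∂ABDE = BDE − ADE + ABE − ABD,
  ∂ABDF = BDF − ADF + ABF − ABD.
The resulting 10×5 matrix has rank 4, and its Smith normal form has invariant factors (1,1,1,1).

Now H_k = ker ∂_k / im ∂_{k+1}, so:

  H_0: rank C_0 − rank ∂_1 = 5 − 4 = 1, and the invariant factors of ∂_1 are all 1, so H_0 ≅ Z.
  H_1: rank ker ∂_1 − rank ∂_2 = (10 − 4) − 6 = 0, and the invariant factors of ∂_2 are all 1, so H_1 ≅ 0.
  H_2: rank ker ∂_2 − rank ∂_3 = (10 − 6) − 4 = 0, and the invariant factors of ∂_3 are all 1, so H_2 ≅ 0.
  H_3: rank ker ∂_3 − rank ∂_4 = (5 − 4) − 0 = 1, and there is no ∂_4, so H_3 ≅ Z.

H_0 = Z,  H_1 = 0,  H_2 = 0,  H_3 = Z.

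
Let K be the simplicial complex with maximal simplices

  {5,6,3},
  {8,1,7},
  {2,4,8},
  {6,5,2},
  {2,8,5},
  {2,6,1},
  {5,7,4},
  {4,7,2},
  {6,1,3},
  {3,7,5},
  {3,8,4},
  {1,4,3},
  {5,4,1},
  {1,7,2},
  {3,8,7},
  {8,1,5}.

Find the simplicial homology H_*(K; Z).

H_0 ≅ Z,  H_1 ≅ Z^2,  H_2 ≅ Z.

We work with the vertex ordering 1 < 2 < 3 < 4 < 5 < 6 < 7 < 8. The simplices of K, each written with vertices in increasing order, are:

  0-simplices (8): [1], [2], [3], [4], [5], [6], [7], [8]
  1-simplices (24): (24 of them)
  2-simplices (16): [1,2,6], [1,2,7], [1,3,4], [1,3,6], [1,4,5], [1,5,8], [1,7,8], [2,4,7], [2,4,8], [2,5,6], [2,5,8], [3,4,8], [3,5,6], [3,5,7], [3,7,8], [4,5,7]

Hence C_0 ≅ Z^8, C_1 ≅ Z^24, C_2 ≅ Z^16.

The boundary map ∂_1: C_1 → C_0 sends each edge [p,q] (with p < q) to q − p.
This gives a 8×24 integer matrix of rank 7; reducing to Smith normal form yields diagonal entries (1,1,1,1,1,1,1).

Boundary ∂_2: C_2 → C_1 maps a triangle to the signed sum of its edges. For instance
  ∂[1,4,5] = [4,5] − [1,5] + [1,4],
  ∂[1,7,8] = [7,8] − [1,8] + [1,7].
This gives a 24×16 integer matrix of rank 15; reducing to Smith normal form yields diagonal entries (1,1,1,1,1,1,1,1,1,1,1,1,1,1,1).

Reading off H_k = ker ∂_k / im ∂_{k+1}:

  H_0: rank C_0 − rank ∂_1 = 8 − 7 = 1, and the invariant factors of ∂_1 are all 1, so H_0 = Z.
  H_1: rank ker ∂_1 − rank ∂_2 = (24 − 7) − 15 = 2, and the invariant factors of ∂_2 are all 1, so H_1 = Z^2.
  H_2: rank ker ∂_2 − rank ∂_3 = (16 − 15) − 0 = 1, and there is no ∂_3, so H_2 = Z.

(K is a triangulation of the torus T^2.)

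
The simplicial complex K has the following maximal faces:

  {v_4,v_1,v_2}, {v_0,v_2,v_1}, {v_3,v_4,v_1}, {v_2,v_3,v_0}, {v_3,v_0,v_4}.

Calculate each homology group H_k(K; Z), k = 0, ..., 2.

H_0 ≅ Z,  H_1 ≅ Z,  H_2 = 0.

Take the total order v_0 < v_1 < v_2 < v_3 < v_4 on the vertex set. Then K (dimension 2) consists of the simplices:

  0-simplices (5): [v_0], [v_1], [v_2], [v_3], [v_4]
  1-simplices (10): [v_0,v_1], [v_0,v_2], [v_0,v_3], [v_0,v_4], [v_1,v_2], [v_1,v_3], [v_1,v_4], [v_2,v_3], [v_2,v_4], [v_3,v_4]
  2-simplices (5): [v_0,v_1,v_2], [v_0,v_2,v_3], [v_0,v_3,v_4], [v_1,v_2,v_4], [v_1,v_3,v_4]

Hence C_0 ≅ Z^5, C_1 ≅ Z^10, C_2 ≅ Z^5.

The boundary map ∂_1: C_1 → C_0 maps an edge to its endpoints' difference, ∂[p,q] = q − p. For instance
  ∂[v_0,v_3] = [v_3] − [v_0].
As a 5×10 matrix over Z this has rank 4, with invariant factors (1,1,1,1).

∂_2: C_2 → C_1 sends each 2-simplex [p,q,r] to [q,r] − [p,r] + [p,q]. For instance
  ∂[v_0,v_3,v_4] = [v_3,v_4] − [v_0,v_4] + [v_0,v_3],
  ∂[v_0,v_1,v_2] = [v_1,v_2] − [v_0,v_2] + [v_0,v_1].
The resulting 10×5 matrix has rank 5, and its Smith normal form has invariant factors (1,1,1,1,1).

From H_k ≅ ker(∂_k) / im(∂_{k+1}) we obtain:

  H_0: rank C_0 − rank ∂_1 = 5 − 4 = 1, and the invariant factors of ∂_1 are all 1, so H_0 = Z.
  H_1: rank ker ∂_1 − rank ∂_2 = (10 − 4) − 5 = 1, and the invariant factors of ∂_2 are all 1, so H_1 = Z.
  H_2: rank ker ∂_2 − rank ∂_3 = (5 − 5) − 0 = 0, and there is no ∂_3, so H_2 = 0.

As a check, the Euler characteristic is 5 − 10 + 5 = 0, which agrees with 1 − 1 + 0 = 0.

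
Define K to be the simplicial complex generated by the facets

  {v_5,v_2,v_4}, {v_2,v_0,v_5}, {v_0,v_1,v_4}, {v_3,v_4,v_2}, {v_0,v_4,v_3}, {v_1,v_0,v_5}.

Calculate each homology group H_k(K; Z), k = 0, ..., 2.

Fix the vertex order v_0 < v_1 < v_2 < v_3 < v_4 < v_5 and write every simplex with vertices in increasing order. Then dim K = 2 and the simplices of K are:

  0-simplices (6): [v_0], [v_1], [v_2], [v_3], [v_4], [v_5]
  1-simplices (12): [v_0,v_1], [v_0,v_2], [v_0,v_3], [v_0,v_4], [v_0,v_5], [v_1,v_4], [v_1,v_5], [v_2,v_3], [v_2,v_4], [v_2,v_5], [v_3,v_4], [v_4,v_5]
  2-simplices (6): [v_0,v_1,v_4], [v_0,v_1,v_5], [v_0,v_2,v_5], [v_0,v_3,v_4], [v_2,v_3,v_4], [v_2,v_4,v_5]

so the chain groups are C_0 ≅ Z^6, C_1 ≅ Z^12, C_2 ≅ Z^6.

Boundary ∂_1: C_1 → C_0 maps an edge to its endpoints' difference, ∂[p,q] = q − p. For instance
  ∂[v_2,v_4] = [v_4] − [v_2].
The 6×12 boundary matrix has rank 5 and Smith normal form diag(1,1,1,1,1).

The boundary map ∂_2: C_2 → C_1 acts by ∂[p,q,r] = [q,r] − [p,r] + [p,q]. For instance
  ∂[v_0,v_2,v_5] = [v_2,v_5] − [v_0,v_5] + [v_0,v_2],
  ∂[v_2,v_4,v_5] = [v_4,v_5] − [v_2,v_5] + [v_2,v_4].
The resulting 12×6 matrix has rank 6, and its Smith normal form has invariant factors (1,1,1,1,1,1).

Reading off H_k = ker ∂_k / im ∂_{k+1}:

  H_0: rank C_0 − rank ∂_1 = 6 − 5 = 1, and the invariant factors of ∂_1 are all 1, so H_0 ≅ Z.
  H_1: rank ker ∂_1 − rank ∂_2 = (12 − 5) − 6 = 1, and the invariant factors of ∂_2 are all 1, so H_1 ≅ Z.
  H_2: rank ker ∂_2 − rank ∂_3 = (6 − 6) − 0 = 0, and there is no ∂_3, so H_2 ≅ 0.

H_0 ≅ Z,  H_1 ≅ Z,  H_2 = 0.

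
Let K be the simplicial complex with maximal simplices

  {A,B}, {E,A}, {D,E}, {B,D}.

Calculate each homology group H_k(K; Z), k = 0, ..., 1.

Order the vertices as A < B < D < E. Listing each simplex with vertices in this order, K has dimension 1 with simplices:

  0-simplices (4): A, B, D, E
  1-simplices (4): AB, AE, BD, DE

so the chain groups are C_0 ≅ Z^4, C_1 ≅ Z^4.

∂_1: C_1 → C_0 sends each edge [p,q] (with p < q) to q − p. For instance
  ∂BD = D − B.
This gives a 4×4 integer matrix of rank 3; reducing to Smith normal form yields diagonal entries (1,1,1).

From H_k ≅ ker(∂_k) / im(∂_{k+1}) we obtain:

  H_0: rank C_0 − rank ∂_1 = 4 − 3 = 1, and the invariant factors of ∂_1 are all 1, so H_0 = Z.
  H_1: rank ker ∂_1 − rank ∂_2 = (4 − 3) − 0 = 1, and there is no ∂_2, so H_1 = Z.

H_0 ≅ Z,  H_1 ≅ Z.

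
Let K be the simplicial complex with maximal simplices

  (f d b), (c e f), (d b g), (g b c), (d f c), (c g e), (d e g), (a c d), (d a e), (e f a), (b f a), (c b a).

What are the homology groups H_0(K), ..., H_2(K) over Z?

Order the vertices as a < b < c < d < e < f < g. Listing each simplex with vertices in this order, K has dimension 2 with simplices:

  0-simplices (7): a, b, c, d, e, f, g
  1-simplices (18): ab, ac, ad, ae, af, bc, bd, bf, bg, cd, ce, cf, cg, de, df, dg, ef, eg
  2-simplices (12): abc, abf, acd, ade, aef, bcg, bdf, bdg, cdf, cef, ceg, deg

so the chain groups are C_0 ≅ Z^7, C_1 ≅ Z^18, C_2 ≅ Z^12.

The boundary map ∂_1: C_1 → C_0 is given by ∂[p,q] = [q] − [p]. For instance
  ∂df = f − d.
The resulting 7×18 matrix has rank 6, and its Smith normal form has invariant factors (1,1,1,1,1,1).

Boundary ∂_2: C_2 → C_1 acts by ∂[p,q,r] = [q,r] − [p,r] + [p,q]. For instance
  ∂bdf = df − bf + bd,
  ∂abc = bc − ac + ab.
This gives a 18×12 integer matrix of rank 12; reducing to Smith normal form yields diagonal entries (1,1,1,1,1,1,1,1,1,1,1,2).

Computing H_k = (kernel of ∂_k) / (image of ∂_{k+1}):

  H_0: rank C_0 − rank ∂_1 = 7 − 6 = 1, and the invariant factors of ∂_1 are all 1, so H_0 = Z.
  H_1: rank ker ∂_1 − rank ∂_2 = (18 − 6) − 12 = 0, and ∂_2 has invariant factor 2 > 1, so H_1 = Z/2.
  H_2: rank ker ∂_2 − rank ∂_3 = (12 − 12) − 0 = 0, and there is no ∂_3, so H_2 = 0.

As a check, the Euler characteristic is 7 − 18 + 12 = 1, which agrees with 1 − 0 + 0 = 1.

H_0 = Z,  H_1 = Z/2,  H_2 = 0.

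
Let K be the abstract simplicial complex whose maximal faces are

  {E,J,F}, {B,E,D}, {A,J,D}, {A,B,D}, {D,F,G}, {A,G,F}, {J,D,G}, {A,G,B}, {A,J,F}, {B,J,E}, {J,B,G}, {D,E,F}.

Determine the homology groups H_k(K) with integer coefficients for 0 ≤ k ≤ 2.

H_0 ≅ Z,  H_1 ≅ Z/2,  H_2 = 0.

Take the total order A < B < D < E < F < G < J on the vertex set. Then K (dimension 2) consists of the simplices:

  0-simplices (7): A, B, D, E, F, G, J
  1-simplices (18): AB, AD, AF, AG, AJ, BD, BE, BG, BJ, DE, DF, DG, DJ, EF, EJ, FG, FJ, GJ
  2-simplices (12): ABD, ABG, ADJ, AFG, AFJ, BDE, BEJ, BGJ, DEF, DFG, DGJ, EFJ

giving chain groups C_0 ≅ Z^7, C_1 ≅ Z^18, C_2 ≅ Z^12.

∂_1: C_1 → C_0 is given by ∂[p,q] = [q] − [p]. For instance
  ∂AD = D − A.
The 7×18 boundary matrix has rank 6 and Smith normal form diag(1,1,1,1,1,1).

∂_2: C_2 → C_1 maps a triangle to the signed sum of its edges. For instance
  ∂EFJ = FJ − EJ + EF,
  ∂BDE = DE − BE + BD.
This gives a 18×12 integer matrix of rank 12; reducing to Smith normal form yields diagonal entries (1,1,1,1,1,1,1,1,1,1,1,2).

Reading off H_k = ker ∂_k / im ∂_{k+1}:

  H_0: rank C_0 − rank ∂_1 = 7 − 6 = 1, and the invariant factors of ∂_1 are all 1, so H_0 = Z.
  H_1: rank ker ∂_1 − rank ∂_2 = (18 − 6) − 12 = 0, and ∂_2 has invariant factor 2 > 1, so H_1 = Z/2.
  H_2: rank ker ∂_2 − rank ∂_3 = (12 − 12) − 0 = 0, and there is no ∂_3, so H_2 = 0.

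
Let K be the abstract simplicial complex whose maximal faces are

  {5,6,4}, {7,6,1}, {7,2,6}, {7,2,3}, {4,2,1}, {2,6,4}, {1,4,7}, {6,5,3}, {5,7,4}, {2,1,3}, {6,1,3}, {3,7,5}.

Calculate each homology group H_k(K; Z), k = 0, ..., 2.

Order the vertices as 1 < 2 < 3 < 4 < 5 < 6 < 7. Listing each simplex with vertices in this order, K has dimension 2 with simplices:

  0-simplices (7): [1], [2], [3], [4], [5], [6], [7]
  1-simplices (18): [1,2], [1,3], [1,4], [1,6], [1,7], [2,3], [2,4], [2,6], [2,7], [3,5], [3,6], [3,7], [4,5], [4,6], [4,7], [5,6], [5,7], [6,7]
  2-simplices (12): [1,2,3], [1,2,4], [1,3,6], [1,4,7], [1,6,7], [2,3,7], [2,4,6], [2,6,7], [3,5,6], [3,5,7], [4,5,6], [4,5,7]

Hence C_0 ≅ Z^7, C_1 ≅ Z^18, C_2 ≅ Z^12.

The boundary map ∂_1: C_1 → C_0 sends each edge [p,q] (with p < q) to q − p.
The resulting 7×18 matrix has rank 6, and its Smith normal form has invariant factors (1,1,1,1,1,1).

The boundary map ∂_2: C_2 → C_1 maps a triangle to the signed sum of its edges. For instance
  ∂[2,4,6] = [4,6] − [2,6] + [2,4],
  ∂[3,5,7] = [5,7] − [3,7] + [3,5].
As a 18×12 matrix over Z this has rank 12, with invariant factors (1,1,1,1,1,1,1,1,1,1,1,2).

From H_k ≅ ker(∂_k) / im(∂_{k+1}) we obtain:

  H_0: rank C_0 − rank ∂_1 = 7 − 6 = 1, and the invariant factors of ∂_1 are all 1, so H_0 ≅ Z.
  H_1: rank ker ∂_1 − rank ∂_2 = (18 − 6) − 12 = 0, and ∂_2 has invariant factor 2 > 1, so H_1 ≅ Z/2Z.
  H_2: rank ker ∂_2 − rank ∂_3 = (12 − 12) − 0 = 0, and there is no ∂_3, so H_2 ≅ 0.

As a check, the Euler characteristic is 7 − 18 + 12 = 1, which agrees with 1 − 0 + 0 = 1.

H_0 = Z,  H_1 = Z/2Z,  H_2 = 0.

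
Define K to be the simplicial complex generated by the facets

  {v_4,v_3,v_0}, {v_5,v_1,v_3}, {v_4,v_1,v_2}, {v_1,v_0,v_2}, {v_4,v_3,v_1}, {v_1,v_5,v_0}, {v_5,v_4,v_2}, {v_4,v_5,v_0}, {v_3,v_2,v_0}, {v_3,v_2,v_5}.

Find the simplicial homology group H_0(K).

H_0 = Z.

We work with the vertex ordering v_0 < v_1 < v_2 < v_3 < v_4 < v_5. The simplices of K, each written with vertices in increasing order, are:

  0-simplices (6): [v_0], [v_1], [v_2], [v_3], [v_4], [v_5]
  1-simplices (15): (15 of them)
  2-simplices (10): [v_0,v_1,v_2], [v_0,v_1,v_5], [v_0,v_2,v_3], [v_0,v_3,v_4], [v_0,v_4,v_5], [v_1,v_2,v_4], [v_1,v_3,v_4], [v_1,v_3,v_5], [v_2,v_3,v_5], [v_2,v_4,v_5]

Hence C_0 ≅ Z^6, C_1 ≅ Z^15, C_2 ≅ Z^10.

Boundary ∂_1: C_1 → C_0 maps an edge to its endpoints' difference, ∂[p,q] = q − p. For instance
  ∂[v_3,v_4] = [v_4] − [v_3].
The 6×15 boundary matrix has rank 5 and Smith normal form diag(1,1,1,1,1).

The boundary map ∂_2: C_2 → C_1 maps a triangle to the signed sum of its edges. For instance
  ∂[v_2,v_3,v_5] = [v_3,v_5] − [v_2,v_5] + [v_2,v_3],
  ∂[v_1,v_3,v_5] = [v_3,v_5] − [v_1,v_5] + [v_1,v_3].
This gives a 15×10 integer matrix of rank 10; reducing to Smith normal form yields diagonal entries (1,1,1,1,1,1,1,1,1,2).

Now H_k = ker ∂_k / im ∂_{k+1}, so:

  H_0: rank C_0 − rank ∂_1 = 6 − 5 = 1, and the invariant factors of ∂_1 are all 1, so H_0 ≅ Z.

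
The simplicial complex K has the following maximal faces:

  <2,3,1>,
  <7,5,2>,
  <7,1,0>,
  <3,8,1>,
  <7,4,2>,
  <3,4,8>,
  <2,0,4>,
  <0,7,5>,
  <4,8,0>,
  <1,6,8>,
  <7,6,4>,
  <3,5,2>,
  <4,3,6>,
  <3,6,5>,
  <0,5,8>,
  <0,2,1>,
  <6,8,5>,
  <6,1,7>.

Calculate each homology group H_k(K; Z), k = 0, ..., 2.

Order the vertices as 0 < 1 < 2 < 3 < 4 < 5 < 6 < 7 < 8. Listing each simplex with vertices in this order, K has dimension 2 with simplices:

  0-simplices (9): [0], [1], [2], [3], [4], [5], [6], [7], [8]
  1-simplices (27): (27 of them)
  2-simplices (18): [0,1,2], [0,1,7], [0,2,4], [0,4,8], [0,5,7], [0,5,8], [1,2,3], [1,3,8], [1,6,7], [1,6,8], [2,3,5], [2,4,7], [2,5,7], [3,4,6], [3,4,8], [3,5,6], [4,6,7], [5,6,8]

Hence C_0 ≅ Z^9, C_1 ≅ Z^27, C_2 ≅ Z^18.

Boundary ∂_1: C_1 → C_0 is given by ∂[p,q] = [q] − [p]. For instance
  ∂[5,6] = [6] − [5].
This gives a 9×27 integer matrix of rank 8; reducing to Smith normal form yields diagonal entries (1,1,1,1,1,1,1,1).

The boundary map ∂_2: C_2 → C_1 maps a triangle to the signed sum of its edges. For instance
  ∂[0,2,4] = [2,4] − [0,4] + [0,2],
  ∂[0,4,8] = [4,8] − [0,8] + [0,4].
As a 27×18 matrix over Z this has rank 18, with invariant factors (1,1,1,1,1,1,1,1,1,1,1,1,1,1,1,1,1,2).

Now H_k = ker ∂_k / im ∂_{k+1}, so:

  H_0: rank C_0 − rank ∂_1 = 9 − 8 = 1, and the invariant factors of ∂_1 are all 1, so H_0 = Z.
  H_1: rank ker ∂_1 − rank ∂_2 = (27 − 8) − 18 = 1, and ∂_2 has invariant factor 2 > 1, so H_1 = Z ⊕ Z/2.
  H_2: rank ker ∂_2 − rank ∂_3 = (18 − 18) − 0 = 0, and there is no ∂_3, so H_2 = 0.

As a check, the Euler characteristic is 9 − 27 + 18 = 0, which agrees with 1 − 1 + 0 = 0.

H_0 ≅ Z,  H_1 ≅ Z ⊕ Z/2,  H_2 = 0.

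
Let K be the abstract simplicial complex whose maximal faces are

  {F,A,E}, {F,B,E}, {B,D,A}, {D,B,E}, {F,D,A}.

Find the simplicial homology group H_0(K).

K has 5 vertices, 10 edges, 5 triangles.
rank ∂_0 = 0, rank ∂_1 = 4 ⇒ b_0 = 5 − 0 − 4 = 1; all invariant factors of ∂_1 are 1 so no torsion. So H_0 ≅ Z.

H_0 = Z.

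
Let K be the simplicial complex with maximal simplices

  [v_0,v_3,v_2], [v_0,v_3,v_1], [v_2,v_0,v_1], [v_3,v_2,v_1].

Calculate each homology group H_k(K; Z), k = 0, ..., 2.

Order the vertices as v_0 < v_1 < v_2 < v_3. Listing each simplex with vertices in this order, K has dimension 2 with simplices:

  0-simplices (4): [v_0], [v_1], [v_2], [v_3]
  1-simplices (6): [v_0,v_1], [v_0,v_2], [v_0,v_3], [v_1,v_2], [v_1,v_3], [v_2,v_3]
  2-simplices (4): [v_0,v_1,v_2], [v_0,v_1,v_3], [v_0,v_2,v_3], [v_1,v_2,v_3]

so the chain groups are C_0 ≅ Z^4, C_1 ≅ Z^6, C_2 ≅ Z^4.

Boundary ∂_1: C_1 → C_0 sends each edge [p,q] (with p < q) to q − p.
The 4×6 boundary matrix has rank 3 and Smith normal form diag(1,1,1).

The boundary map ∂_2: C_2 → C_1 acts by ∂[p,q,r] = [q,r] − [p,r] + [p,q]. For instance
  ∂[v_0,v_1,v_3] = [v_1,v_3] − [v_0,v_3] + [v_0,v_1],
  ∂[v_0,v_2,v_3] = [v_2,v_3] − [v_0,v_3] + [v_0,v_2].
As a 6×4 matrix over Z this has rank 3, with invariant factors (1,1,1).

Reading off H_k = ker ∂_k / im ∂_{k+1}:

  H_0: rank C_0 − rank ∂_1 = 4 − 3 = 1, and the invariant factors of ∂_1 are all 1, so H_0 = Z.
  H_1: rank ker ∂_1 − rank ∂_2 = (6 − 3) − 3 = 0, and the invariant factors of ∂_2 are all 1, so H_1 = 0.
  H_2: rank ker ∂_2 − rank ∂_3 = (4 − 3) − 0 = 1, and there is no ∂_3, so H_2 = Z.

H_0 = Z,  H_1 = 0,  H_2 = Z.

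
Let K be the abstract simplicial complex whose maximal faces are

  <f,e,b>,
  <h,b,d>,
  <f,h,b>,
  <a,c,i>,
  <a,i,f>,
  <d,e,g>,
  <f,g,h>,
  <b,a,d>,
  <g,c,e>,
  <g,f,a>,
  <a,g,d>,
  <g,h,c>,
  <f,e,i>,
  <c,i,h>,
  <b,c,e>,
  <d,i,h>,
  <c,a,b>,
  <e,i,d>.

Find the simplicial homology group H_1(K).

We work with the vertex ordering a < b < c < d < e < f < g < h < i. The simplices of K, each written with vertices in increasing order, are:

  0-simplices (9): a, b, c, d, e, f, g, h, i
  1-simplices (27): ab, ac, ad, af, ag, ai, bc, bd, be, bf, bh, ce, cg, ch, ci, de, dg, dh, di, ef, eg, ei, fg, fh, fi, gh, hi
  2-simplices (18): abc, abd, aci, adg, afg, afi, bce, bdh, bef, bfh, ceg, cgh, chi, deg, dei, dhi, efi, fgh

so the chain groups are C_0 ≅ Z^9, C_1 ≅ Z^27, C_2 ≅ Z^18.

Boundary ∂_1: C_1 → C_0 is given by ∂[p,q] = [q] − [p]. For instance
  ∂de = e − d.
This gives a 9×27 integer matrix of rank 8; reducing to Smith normal form yields diagonal entries (1,1,1,1,1,1,1,1).

∂_2: C_2 → C_1 maps a triangle to the signed sum of its edges. For instance
  ∂afi = fi − ai + af,
  ∂chi = hi − ci + ch.
As a 27×18 matrix over Z this has rank 17, with invariant factors (1,1,1,1,1,1,1,1,1,1,1,1,1,1,1,1,1).

From H_k ≅ ker(∂_k) / im(∂_{k+1}) we obtain:

  H_1: rank ker ∂_1 − rank ∂_2 = (27 − 8) − 17 = 2, and the invariant factors of ∂_2 are all 1, so H_1 ≅ Z^2.

(K is a triangulation of the torus T^2.)

H_1 = Z^2.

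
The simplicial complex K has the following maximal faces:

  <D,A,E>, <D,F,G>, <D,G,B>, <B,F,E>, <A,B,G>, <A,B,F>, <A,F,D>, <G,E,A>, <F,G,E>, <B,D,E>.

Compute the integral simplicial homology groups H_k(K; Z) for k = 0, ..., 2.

H_0 = Z,  H_1 = Z/2,  H_2 = 0.

Fix the vertex order A < B < D < E < F < G and write every simplex with vertices in increasing order. Then dim K = 2 and the simplices of K are:

  0-simplices (6): A, B, D, E, F, G
  1-simplices (15): AB, AD, AE, AF, AG, BD, BE, BF, BG, DE, DF, DG, EF, EG, FG
  2-simplices (10): ABF, ABG, ADE, ADF, AEG, BDE, BDG, BEF, DFG, EFG

Hence C_0 ≅ Z^6, C_1 ≅ Z^15, C_2 ≅ Z^10.

∂_1: C_1 → C_0 maps an edge to its endpoints' difference, ∂[p,q] = q − p. For instance
  ∂EF = F − E.
As a 6×15 matrix over Z this has rank 5, with invariant factors (1,1,1,1,1).

Boundary ∂_2: C_2 → C_1 acts by ∂[p,q,r] = [q,r] − [p,r] + [p,q]. For instance
  ∂ADE = DE − AE + AD,
  ∂ABF = BF − AF + AB.
This gives a 15×10 integer matrix of rank 10; reducing to Smith normal form yields diagonal entries (1,1,1,1,1,1,1,1,1,2).

Now H_k = ker ∂_k / im ∂_{k+1}, so:

  H_0: rank C_0 − rank ∂_1 = 6 − 5 = 1, and the invariant factors of ∂_1 are all 1, so H_0 = Z.
  H_1: rank ker ∂_1 − rank ∂_2 = (15 − 5) − 10 = 0, and ∂_2 has invariant factor 2 > 1, so H_1 = Z/2.
  H_2: rank ker ∂_2 − rank ∂_3 = (10 − 10) − 0 = 0, and there is no ∂_3, so H_2 = 0.

As a check, the Euler characteristic is 6 − 15 + 10 = 1, which agrees with 1 − 0 + 0 = 1.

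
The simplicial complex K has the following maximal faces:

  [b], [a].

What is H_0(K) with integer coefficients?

Take the total order a < b on the vertex set. Then K (dimension 0) consists of the simplices:

  0-simplices (2): a, b

so the chain groups are C_0 ≅ Z^2.

Computing H_k = (kernel of ∂_k) / (image of ∂_{k+1}):

  H_0: rank C_0 − rank ∂_1 = 2 − 0 = 2, and there is no ∂_1, so H_0 = Z^2.

H_0 = Z^2.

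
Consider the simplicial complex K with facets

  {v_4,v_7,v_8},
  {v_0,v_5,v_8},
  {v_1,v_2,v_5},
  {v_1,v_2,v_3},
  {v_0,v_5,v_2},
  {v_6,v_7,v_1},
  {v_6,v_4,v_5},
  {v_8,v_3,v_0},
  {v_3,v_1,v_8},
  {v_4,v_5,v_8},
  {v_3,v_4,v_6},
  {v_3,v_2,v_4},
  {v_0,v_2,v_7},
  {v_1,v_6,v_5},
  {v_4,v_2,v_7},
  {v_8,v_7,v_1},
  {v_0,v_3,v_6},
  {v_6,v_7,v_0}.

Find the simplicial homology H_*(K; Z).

We work with the vertex ordering v_0 < v_1 < v_2 < v_3 < v_4 < v_5 < v_6 < v_7 < v_8. The simplices of K, each written with vertices in increasing order, are:

  0-simplices (9): [v_0], [v_1], [v_2], [v_3], [v_4], [v_5], [v_6], [v_7], [v_8]
  1-simplices (27): (27 of them)
  2-simplices (18): (18 of them)

Hence C_0 ≅ Z^9, C_1 ≅ Z^27, C_2 ≅ Z^18.

Boundary ∂_1: C_1 → C_0 maps an edge to its endpoints' difference, ∂[p,q] = q − p. For instance
  ∂[v_0,v_5] = [v_5] − [v_0].
The 9×27 boundary matrix has rank 8 and Smith normal form diag(1,1,1,1,1,1,1,1).

∂_2: C_2 → C_1 maps a triangle to the signed sum of its edges. For instance
  ∂[v_1,v_3,v_8] = [v_3,v_8] − [v_1,v_8] + [v_1,v_3],
  ∂[v_0,v_3,v_6] = [v_3,v_6] − [v_0,v_6] + [v_0,v_3].
The 27×18 boundary matrix has rank 17 and Smith normal form diag(1,1,1,1,1,1,1,1,1,1,1,1,1,1,1,1,1).

Computing H_k = (kernel of ∂_k) / (image of ∂_{k+1}):

  H_0: rank C_0 − rank ∂_1 = 9 − 8 = 1, and the invariant factors of ∂_1 are all 1, so H_0 = Z.
  H_1: rank ker ∂_1 − rank ∂_2 = (27 − 8) − 17 = 2, and the invariant factors of ∂_2 are all 1, so H_1 = Z^2.
  H_2: rank ker ∂_2 − rank ∂_3 = (18 − 17) − 0 = 1, and there is no ∂_3, so H_2 = Z.

H_0 ≅ Z,  H_1 ≅ Z^2,  H_2 ≅ Z.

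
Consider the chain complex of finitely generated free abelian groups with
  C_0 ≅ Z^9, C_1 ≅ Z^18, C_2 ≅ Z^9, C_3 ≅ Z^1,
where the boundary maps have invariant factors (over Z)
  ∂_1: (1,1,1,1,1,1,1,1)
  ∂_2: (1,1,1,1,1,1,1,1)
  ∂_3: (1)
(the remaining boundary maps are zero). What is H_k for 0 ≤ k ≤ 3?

H_0 ≅ Z,  H_1 ≅ Z^2,  H_2 = 0,  H_3 = 0.

H_0: b_0 = 9 − 0 − 8 = 1; torsion from ∂_1 factors > 1: none. So H_0 ≅ Z.
H_1: b_1 = 18 − 8 − 8 = 2; torsion from ∂_2 factors > 1: none. So H_1 ≅ Z^2.
H_2: b_2 = 9 − 8 − 1 = 0; torsion from ∂_3 factors > 1: none. So H_2 ≅ 0.
H_3: b_3 = 1 − 1 − 0 = 0; torsion from ∂_4 factors > 1: none. So H_3 ≅ 0.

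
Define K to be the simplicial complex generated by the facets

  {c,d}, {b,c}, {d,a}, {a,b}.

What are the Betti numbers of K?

We work with the vertex ordering a < b < c < d. The simplices of K, each written with vertices in increasing order, are:

  0-simplices (4): a, b, c, d
  1-simplices (4): ab, ad, bc, cd

so the chain groups are C_0 ≅ Z^4, C_1 ≅ Z^4.

The boundary map ∂_1: C_1 → C_0 sends each edge [p,q] (with p < q) to q − p.
As a 4×4 matrix over Z this has rank 3, with invariant factors (1,1,1).

Reading off H_k = ker ∂_k / im ∂_{k+1}:

  H_0: rank C_0 − rank ∂_1 = 4 − 3 = 1, and the invariant factors of ∂_1 are all 1, so H_0 ≅ Z.
  H_1: rank ker ∂_1 − rank ∂_2 = (4 − 3) − 0 = 1, and there is no ∂_2, so H_1 ≅ Z.

Hence the Betti numbers are b_0 = 1, b_1 = 1.

b_0 = 1, b_1 = 1.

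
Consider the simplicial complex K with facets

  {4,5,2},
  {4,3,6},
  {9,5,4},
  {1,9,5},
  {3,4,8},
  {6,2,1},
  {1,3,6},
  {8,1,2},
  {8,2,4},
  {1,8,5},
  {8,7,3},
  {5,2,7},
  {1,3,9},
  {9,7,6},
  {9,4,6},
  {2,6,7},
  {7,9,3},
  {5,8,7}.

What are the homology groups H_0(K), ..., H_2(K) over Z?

Take the total order 1 < 2 < 3 < 4 < 5 < 6 < 7 < 8 < 9 on the vertex set. Then K (dimension 2) consists of the simplices:

  0-simplices (9): [1], [2], [3], [4], [5], [6], [7], [8], [9]
  1-simplices (27): (27 of them)
  2-simplices (18): [1,2,6], [1,2,8], [1,3,6], [1,3,9], [1,5,8], [1,5,9], [2,4,5], [2,4,8], [2,5,7], [2,6,7], [3,4,6], [3,4,8], [3,7,8], [3,7,9], [4,5,9], [4,6,9], [5,7,8], [6,7,9]

Hence C_0 ≅ Z^9, C_1 ≅ Z^27, C_2 ≅ Z^18.

The boundary map ∂_1: C_1 → C_0 is given by ∂[p,q] = [q] − [p]. For instance
  ∂[5,7] = [7] − [5].
The resulting 9×27 matrix has rank 8, and its Smith normal form has invariant factors (1,1,1,1,1,1,1,1).

The boundary map ∂_2: C_2 → C_1 maps a triangle to the signed sum of its edges. For instance
  ∂[3,7,9] = [7,9] − [3,9] + [3,7],
  ∂[1,5,9] = [5,9] − [1,9] + [1,5].
This gives a 27×18 integer matrix of rank 18; reducing to Smith normal form yields diagonal entries (1,1,1,1,1,1,1,1,1,1,1,1,1,1,1,1,1,2).

From H_k ≅ ker(∂_k) / im(∂_{k+1}) we obtain:

  H_0: rank C_0 − rank ∂_1 = 9 − 8 = 1, and the invariant factors of ∂_1 are all 1, so H_0 = Z.
  H_1: rank ker ∂_1 − rank ∂_2 = (27 − 8) − 18 = 1, and ∂_2 has invariant factor 2 > 1, so H_1 = Z ⊕ Z/2.
  H_2: rank ker ∂_2 − rank ∂_3 = (18 − 18) − 0 = 0, and there is no ∂_3, so H_2 = 0.

As a check, the Euler characteristic is 9 − 27 + 18 = 0, which agrees with 1 − 1 + 0 = 0.

H_0 ≅ Z,  H_1 ≅ Z ⊕ Z/2,  H_2 = 0.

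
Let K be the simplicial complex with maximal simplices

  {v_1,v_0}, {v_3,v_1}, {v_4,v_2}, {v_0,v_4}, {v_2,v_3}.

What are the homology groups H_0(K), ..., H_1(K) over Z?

H_0 = Z,  H_1 = Z.

We work with the vertex ordering v_0 < v_1 < v_2 < v_3 < v_4. The simplices of K, each written with vertices in increasing order, are:

  0-simplices (5): [v_0], [v_1], [v_2], [v_3], [v_4]
  1-simplices (5): [v_0,v_1], [v_0,v_4], [v_1,v_3], [v_2,v_3], [v_2,v_4]

giving chain groups C_0 ≅ Z^5, C_1 ≅ Z^5.

Boundary ∂_1: C_1 → C_0 maps an edge to its endpoints' difference, ∂[p,q] = q − p. For instance
  ∂[v_0,v_1] = [v_1] − [v_0].
The 5×5 boundary matrix has rank 4 and Smith normal form diag(1,1,1,1).

Computing H_k = (kernel of ∂_k) / (image of ∂_{k+1}):

  H_0: rank C_0 − rank ∂_1 = 5 − 4 = 1, and the invariant factors of ∂_1 are all 1, so H_0 = Z.
  H_1: rank ker ∂_1 − rank ∂_2 = (5 − 4) − 0 = 1, and there is no ∂_2, so H_1 = Z.

(K is a triangulation of the circle S^1.)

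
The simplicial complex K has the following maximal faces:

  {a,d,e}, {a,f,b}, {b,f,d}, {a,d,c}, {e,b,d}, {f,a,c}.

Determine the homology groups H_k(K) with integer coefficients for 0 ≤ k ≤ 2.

Take the total order a < b < c < d < e < f on the vertex set. Then K (dimension 2) consists of the simplices:

  0-simplices (6): a, b, c, d, e, f
  1-simplices (12): ab, ac, ad, ae, af, bd, be, bf, cd, cf, de, df
  2-simplices (6): abf, acd, acf, ade, bde, bdf

giving chain groups C_0 ≅ Z^6, C_1 ≅ Z^12, C_2 ≅ Z^6.

The boundary map ∂_1: C_1 → C_0 sends each edge [p,q] (with p < q) to q − p.
The 6×12 boundary matrix has rank 5 and Smith normal form diag(1,1,1,1,1).

The boundary map ∂_2: C_2 → C_1 sends each 2-simplex [p,q,r] to [q,r] − [p,r] + [p,q]. For instance
  ∂acf = cf − af + ac,
  ∂bdf = df − bf + bd.
The resulting 12×6 matrix has rank 6, and its Smith normal form has invariant factors (1,1,1,1,1,1).

Reading off H_k = ker ∂_k / im ∂_{k+1}:

  H_0: rank C_0 − rank ∂_1 = 6 − 5 = 1, and the invariant factors of ∂_1 are all 1, so H_0 = Z.
  H_1: rank ker ∂_1 − rank ∂_2 = (12 − 5) − 6 = 1, and the invariant factors of ∂_2 are all 1, so H_1 = Z.
  H_2: rank ker ∂_2 − rank ∂_3 = (6 − 6) − 0 = 0, and there is no ∂_3, so H_2 = 0.

As a check, the Euler characteristic is 6 − 12 + 6 = 0, which agrees with 1 − 1 + 0 = 0.

H_0 = Z,  H_1 = Z,  H_2 = 0.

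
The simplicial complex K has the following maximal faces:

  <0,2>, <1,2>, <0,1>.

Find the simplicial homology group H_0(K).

H_0 ≅ Z.

Take the total order 0 < 1 < 2 on the vertex set. Then K (dimension 1) consists of the simplices:

  0-simplices (3): [0], [1], [2]
  1-simplices (3): [0,1], [0,2], [1,2]

so the chain groups are C_0 ≅ Z^3, C_1 ≅ Z^3.

The boundary map ∂_1: C_1 → C_0 is given by ∂[p,q] = [q] − [p]. For instance
  ∂[1,2] = [2] − [1].
The resulting 3×3 matrix has rank 2, and its Smith normal form has invariant factors (1,1).

Reading off H_k = ker ∂_k / im ∂_{k+1}:

  H_0: rank C_0 − rank ∂_1 = 3 − 2 = 1, and the invariant factors of ∂_1 are all 1, so H_0 ≅ Z.

(K is a triangulation of the circle S^1.)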